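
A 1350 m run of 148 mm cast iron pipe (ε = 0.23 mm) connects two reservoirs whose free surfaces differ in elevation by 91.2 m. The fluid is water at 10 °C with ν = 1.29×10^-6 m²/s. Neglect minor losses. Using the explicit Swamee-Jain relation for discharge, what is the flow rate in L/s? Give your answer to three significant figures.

Q ≈ 50.7 L/s

Swamee-Jain (Type II): Q = -0.965·√(gD⁵h_f/L)·ln[ε/(3.7D) + √(3.17ν²L/(gD³h_f))]
√(gD⁵h_f/L) = √(9.81·0.148⁵·91.2/1350) = 0.006860
ε/(3.7D) = 4.20×10^-4; √(3.17ν²L/(gD³h_f)) = 4.96×10^-5
Q = -0.965·0.006860·ln(4.696×10^-4) = 0.05073 m³/s
Check: V = 2.95 m/s, Re = 3.38×10^5, f = 0.02271, h_f = 91.8 m ≈ 91.2 m ✓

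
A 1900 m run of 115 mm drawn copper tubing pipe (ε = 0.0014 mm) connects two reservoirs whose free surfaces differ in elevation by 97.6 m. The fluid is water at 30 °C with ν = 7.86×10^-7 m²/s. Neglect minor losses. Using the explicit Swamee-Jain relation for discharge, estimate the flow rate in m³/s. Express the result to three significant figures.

Q ≈ 0.0302 m³/s

Swamee-Jain (Type II): Q = -0.965·√(gD⁵h_f/L)·ln[ε/(3.7D) + √(3.17ν²L/(gD³h_f))]
√(gD⁵h_f/L) = √(9.81·0.115⁵·97.6/1900) = 0.003184
ε/(3.7D) = 3.29×10^-6; √(3.17ν²L/(gD³h_f)) = 5.06×10^-5
Q = -0.965·0.003184·ln(5.384×10^-5) = 0.03020 m³/s
Check: V = 2.91 m/s, Re = 4.25×10^5, f = 0.01365, h_f = 97.2 m ≈ 97.6 m ✓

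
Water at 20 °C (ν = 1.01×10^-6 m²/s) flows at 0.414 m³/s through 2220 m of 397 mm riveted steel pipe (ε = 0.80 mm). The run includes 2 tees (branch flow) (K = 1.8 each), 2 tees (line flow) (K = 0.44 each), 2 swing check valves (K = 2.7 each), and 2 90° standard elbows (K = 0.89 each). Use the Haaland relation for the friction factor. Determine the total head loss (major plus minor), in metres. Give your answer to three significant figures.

H_L ≈ 82.0 m

V = 4Q/(πD²) = 3.344 m/s; V²/2g = 0.5701 m
Re = 1.31×10^6, ε/D = 0.00202 → f = 0.02364 (Haaland)
Major: h_f = f(L/D)·V²/2g = 0.02364·5592·0.5701 = 75.36 m
Minor: ΣK = 11.7; h_m = ΣK·V²/2g = 6.648 m
Total H_L = 75.36 + 6.648 = 82.01 m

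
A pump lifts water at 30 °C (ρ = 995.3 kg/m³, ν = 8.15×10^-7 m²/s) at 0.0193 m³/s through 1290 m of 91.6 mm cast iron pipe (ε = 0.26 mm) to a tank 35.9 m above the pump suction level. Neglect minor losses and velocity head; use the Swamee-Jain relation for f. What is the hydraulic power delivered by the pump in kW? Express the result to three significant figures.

V = 4Q/(πD²) = 2.929 m/s; Re = 3.29×10^5; ε/D = 0.00284; f = 0.02633
h_f = f(L/D)V²/2g = 162.1 m
Total head H = z + h_f = 35.9 + 162.1 = 198.0 m
P_hyd = ρgQH = 995.3·9.81·0.0193·198.0 = 37.31 kW

P_hyd ≈ 37.3 kW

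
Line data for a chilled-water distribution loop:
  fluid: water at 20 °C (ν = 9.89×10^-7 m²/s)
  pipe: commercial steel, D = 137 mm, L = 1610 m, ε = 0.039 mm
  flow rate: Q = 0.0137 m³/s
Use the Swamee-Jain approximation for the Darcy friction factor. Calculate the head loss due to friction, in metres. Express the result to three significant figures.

h_f ≈ 9.68 m

V = 4Q/(πD²) = 4·0.0137/(π·0.137²) = 0.9294 m/s
Re = VD/ν = 0.9294·0.137/9.89×10^-7 = 1.29×10^5 → turbulent
ε/D = 0.039/137 = 2.85×10^-4
Swamee-Jain: f = 0.01872
h_f = f(L/D)V²/(2g) = 0.01872·(1610/0.137)·0.9294²/(2·9.81) = 9.684 m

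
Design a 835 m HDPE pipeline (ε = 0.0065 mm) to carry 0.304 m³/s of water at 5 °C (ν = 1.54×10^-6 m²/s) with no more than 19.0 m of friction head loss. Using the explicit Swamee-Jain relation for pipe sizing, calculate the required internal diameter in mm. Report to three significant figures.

D ≈ 339 mm

Swamee-Jain (Type III): D = 0.66·[ε^1.25·(LQ²/(gh_f))^4.75 + ν·Q^9.4·(L/(gh_f))^5.2]^0.04
LQ²/(gh_f) = 0.4140; L/(gh_f) = 4.480
Term 1 = ε^1.25·(…)^4.75 = 4.98×10^-9; Term 2 = ν·Q^9.4·(…)^5.2 = 5.17×10^-8
D = 0.66·(4.98×10^-9 + 5.17×10^-8)^0.04 = 0.3386 m = 339 mm
Check: V = 3.38 m/s, Re = 7.42×10^5, f = 0.01260, h_f = 18.0 m ≈ 19.0 m ✓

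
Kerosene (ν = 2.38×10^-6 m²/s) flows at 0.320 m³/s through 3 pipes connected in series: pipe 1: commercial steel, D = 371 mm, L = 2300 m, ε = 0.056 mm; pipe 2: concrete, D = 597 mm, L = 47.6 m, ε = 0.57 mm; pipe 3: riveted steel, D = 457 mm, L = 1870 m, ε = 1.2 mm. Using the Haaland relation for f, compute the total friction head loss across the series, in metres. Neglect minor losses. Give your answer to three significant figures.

Pipe 1: V = 2.960 m/s, Re = 4.61×10^5, ε/D = 1.51×10^-4, f = 0.01493, h_1 = f(L/D)V²/2g = 41.33 m
Pipe 2: V = 1.143 m/s, Re = 2.87×10^5, ε/D = 9.55×10^-4, f = 0.02037, h_2 = f(L/D)V²/2g = 0.1082 m
Pipe 3: V = 1.951 m/s, Re = 3.75×10^5, ε/D = 0.00263, f = 0.02562, h_3 = f(L/D)V²/2g = 20.33 m
Series → Q common, losses add: H = Σh = 61.77 m

H ≈ 61.8 m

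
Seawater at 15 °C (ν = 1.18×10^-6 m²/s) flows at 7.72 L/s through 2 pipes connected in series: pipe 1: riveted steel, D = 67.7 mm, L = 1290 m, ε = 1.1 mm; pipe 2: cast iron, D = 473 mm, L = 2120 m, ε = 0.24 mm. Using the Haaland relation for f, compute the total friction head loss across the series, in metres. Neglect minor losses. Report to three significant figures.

H ≈ 203 m

Pipe 1: V = 2.145 m/s, Re = 1.23×10^5, ε/D = 0.0162, f = 0.04542, h_1 = f(L/D)V²/2g = 202.9 m
Pipe 2: V = 0.04393 m/s, Re = 1.76×10^4, ε/D = 5.07×10^-4, f = 0.02745, h_2 = f(L/D)V²/2g = 0.01210 m
Series → Q common, losses add: H = Σh = 202.9 m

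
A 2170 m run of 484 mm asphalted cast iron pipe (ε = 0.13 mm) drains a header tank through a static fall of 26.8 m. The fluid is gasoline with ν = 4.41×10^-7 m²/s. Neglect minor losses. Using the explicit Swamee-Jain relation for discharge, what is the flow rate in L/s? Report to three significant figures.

Q ≈ 517 L/s

Swamee-Jain (Type II): Q = -0.965·√(gD⁵h_f/L)·ln[ε/(3.7D) + √(3.17ν²L/(gD³h_f))]
√(gD⁵h_f/L) = √(9.81·0.484⁵·26.8/2170) = 0.05673
ε/(3.7D) = 7.26×10^-5; √(3.17ν²L/(gD³h_f)) = 6.70×10^-6
Q = -0.965·0.05673·ln(7.929×10^-5) = 0.5169 m³/s
Check: V = 2.81 m/s, Re = 3.08×10^6, f = 0.01493, h_f = 26.9 m ≈ 26.8 m ✓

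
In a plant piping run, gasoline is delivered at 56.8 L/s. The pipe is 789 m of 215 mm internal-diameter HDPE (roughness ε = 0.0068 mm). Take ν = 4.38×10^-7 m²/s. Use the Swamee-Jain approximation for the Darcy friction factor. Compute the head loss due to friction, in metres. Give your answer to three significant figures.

h_f ≈ 5.84 m

V = 4Q/(πD²) = 4·0.0568/(π·0.215²) = 1.565 m/s
Re = VD/ν = 1.565·0.215/4.38×10^-7 = 7.68×10^5 → turbulent
ε/D = 0.0068/215 = 3.16×10^-5
Swamee-Jain: f = 0.01276
h_f = f(L/D)V²/(2g) = 0.01276·(789/0.215)·1.565²/(2·9.81) = 5.844 m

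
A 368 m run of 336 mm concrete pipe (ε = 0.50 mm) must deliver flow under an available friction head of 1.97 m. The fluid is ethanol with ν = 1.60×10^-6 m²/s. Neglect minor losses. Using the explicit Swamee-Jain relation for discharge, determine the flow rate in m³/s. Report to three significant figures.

Swamee-Jain (Type II): Q = -0.965·√(gD⁵h_f/L)·ln[ε/(3.7D) + √(3.17ν²L/(gD³h_f))]
√(gD⁵h_f/L) = √(9.81·0.336⁵·1.97/368) = 0.01500
ε/(3.7D) = 4.02×10^-4; √(3.17ν²L/(gD³h_f)) = 6.38×10^-5
Q = -0.965·0.01500·ln(4.660×10^-4) = 0.1110 m³/s
Check: V = 1.25 m/s, Re = 2.63×10^5, f = 0.02268, h_f = 1.98 m ≈ 1.97 m ✓

Q ≈ 0.111 m³/s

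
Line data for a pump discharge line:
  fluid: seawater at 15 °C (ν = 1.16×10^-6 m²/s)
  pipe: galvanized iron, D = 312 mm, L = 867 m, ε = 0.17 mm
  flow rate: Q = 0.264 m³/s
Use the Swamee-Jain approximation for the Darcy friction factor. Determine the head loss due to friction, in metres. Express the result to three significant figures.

h_f ≈ 29.8 m

V = 4Q/(πD²) = 4·0.264/(π·0.312²) = 3.453 m/s
Re = VD/ν = 3.453·0.312/1.16×10^-6 = 9.29×10^5 → turbulent
ε/D = 0.17/312 = 5.45×10^-4
Swamee-Jain: f = 0.01763
h_f = f(L/D)V²/(2g) = 0.01763·(867/0.312)·3.453²/(2·9.81) = 29.78 m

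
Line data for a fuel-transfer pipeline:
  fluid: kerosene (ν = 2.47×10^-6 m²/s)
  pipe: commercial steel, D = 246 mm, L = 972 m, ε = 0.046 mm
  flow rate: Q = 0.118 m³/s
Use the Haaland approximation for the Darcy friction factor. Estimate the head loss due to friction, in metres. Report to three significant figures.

h_f ≈ 20.3 m

V = 4Q/(πD²) = 4·0.118/(π·0.246²) = 2.483 m/s
Re = VD/ν = 2.483·0.246/2.47×10^-6 = 2.47×10^5 → turbulent
ε/D = 0.046/246 = 1.87×10^-4
Haaland: f = 0.01633
h_f = f(L/D)V²/(2g) = 0.01633·(972/0.246)·2.483²/(2·9.81) = 20.27 m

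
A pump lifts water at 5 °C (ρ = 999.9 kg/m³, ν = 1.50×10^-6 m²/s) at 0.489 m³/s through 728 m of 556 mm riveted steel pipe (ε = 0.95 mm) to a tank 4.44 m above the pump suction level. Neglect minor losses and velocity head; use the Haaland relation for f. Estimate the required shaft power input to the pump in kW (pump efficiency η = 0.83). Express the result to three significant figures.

P_shaft ≈ 61.3 kW

V = 4Q/(πD²) = 2.014 m/s; Re = 7.47×10^5; ε/D = 0.00171; f = 0.02276
h_f = f(L/D)V²/2g = 6.161 m
Total head H = z + h_f = 4.44 + 6.161 = 10.60 m
P_hyd = ρgQH = 999.9·9.81·0.489·10.60 = 50.85 kW
P_shaft = P_hyd/η = 50.85/0.83 = 61.26 kW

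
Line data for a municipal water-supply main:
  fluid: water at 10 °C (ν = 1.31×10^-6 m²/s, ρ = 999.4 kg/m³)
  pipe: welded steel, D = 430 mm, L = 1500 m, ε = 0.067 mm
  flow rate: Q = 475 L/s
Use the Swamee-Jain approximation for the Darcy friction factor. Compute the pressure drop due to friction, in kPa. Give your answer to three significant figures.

Δp ≈ 265 kPa

V = 4Q/(πD²) = 4·0.475/(π·0.430²) = 3.271 m/s
Re = VD/ν = 3.271·0.430/1.31×10^-6 = 1.07×10^6 → turbulent
ε/D = 0.067/430 = 1.56×10^-4
Swamee-Jain: f = 0.01419
h_f = f(L/D)V²/(2g) = 0.01419·(1500/0.430)·3.271²/(2·9.81) = 27.00 m
Δp = ρg·h_f = 999.4·9.81·27.00 = 264.7 kPa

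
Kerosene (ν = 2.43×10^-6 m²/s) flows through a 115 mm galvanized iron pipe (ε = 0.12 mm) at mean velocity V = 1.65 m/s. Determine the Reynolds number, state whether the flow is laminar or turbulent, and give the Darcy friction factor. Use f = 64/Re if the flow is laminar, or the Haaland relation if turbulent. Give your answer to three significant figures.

Re = VD/ν = 1.650·0.115/2.43×10^-6 = 7.81×10^4
Re > 4000 → turbulent; ε/D = 0.00104
Haaland: f = 0.02264

Re ≈ 7.81×10^4; turbulent; f ≈ 0.0226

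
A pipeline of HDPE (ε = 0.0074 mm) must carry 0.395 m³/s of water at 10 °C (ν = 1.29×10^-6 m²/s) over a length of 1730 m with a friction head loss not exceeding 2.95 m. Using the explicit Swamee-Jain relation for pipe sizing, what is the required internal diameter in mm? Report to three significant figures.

Swamee-Jain (Type III): D = 0.66·[ε^1.25·(LQ²/(gh_f))^4.75 + ν·Q^9.4·(L/(gh_f))^5.2]^0.04
LQ²/(gh_f) = 9.327; L/(gh_f) = 59.78
Term 1 = ε^1.25·(…)^4.75 = 0.0156; Term 2 = ν·Q^9.4·(…)^5.2 = 0.360
D = 0.66·(0.0156 + 0.360)^0.04 = 0.6347 m = 635 mm
Check: V = 1.25 m/s, Re = 6.14×10^5, f = 0.01283, h_f = 2.78 m ≈ 2.95 m ✓

D ≈ 635 mm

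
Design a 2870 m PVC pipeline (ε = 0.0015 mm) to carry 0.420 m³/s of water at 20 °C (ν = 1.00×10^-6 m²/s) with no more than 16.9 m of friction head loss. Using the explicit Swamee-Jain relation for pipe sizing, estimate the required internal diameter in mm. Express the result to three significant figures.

D ≈ 496 mm

Swamee-Jain (Type III): D = 0.66·[ε^1.25·(LQ²/(gh_f))^4.75 + ν·Q^9.4·(L/(gh_f))^5.2]^0.04
LQ²/(gh_f) = 3.054; L/(gh_f) = 17.31
Term 1 = ε^1.25·(…)^4.75 = 1.05×10^-5; Term 2 = ν·Q^9.4·(…)^5.2 = 7.90×10^-4
D = 0.66·(1.05×10^-5 + 7.90×10^-4)^0.04 = 0.4962 m = 496 mm
Check: V = 2.17 m/s, Re = 1.08×10^6, f = 0.01154, h_f = 16.0 m ≈ 16.9 m ✓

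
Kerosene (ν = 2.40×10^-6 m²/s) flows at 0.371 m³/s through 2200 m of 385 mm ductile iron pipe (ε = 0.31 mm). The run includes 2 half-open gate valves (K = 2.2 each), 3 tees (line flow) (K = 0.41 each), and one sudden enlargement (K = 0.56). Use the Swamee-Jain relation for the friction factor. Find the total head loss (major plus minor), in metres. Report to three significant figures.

H_L ≈ 60.7 m

V = 4Q/(πD²) = 3.187 m/s; V²/2g = 0.5176 m
Re = 5.11×10^5, ε/D = 8.05×10^-4 → f = 0.01944 (Swamee-Jain)
Major: h_f = f(L/D)·V²/2g = 0.01944·5714·0.5176 = 57.51 m
Minor: ΣK = 6.19; h_m = ΣK·V²/2g = 3.204 m
Total H_L = 57.51 + 3.204 = 60.71 m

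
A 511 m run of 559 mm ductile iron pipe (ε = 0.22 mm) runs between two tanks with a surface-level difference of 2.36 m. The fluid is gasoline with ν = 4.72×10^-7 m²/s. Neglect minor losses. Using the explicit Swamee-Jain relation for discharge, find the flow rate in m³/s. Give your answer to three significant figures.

Swamee-Jain (Type II): Q = -0.965·√(gD⁵h_f/L)·ln[ε/(3.7D) + √(3.17ν²L/(gD³h_f))]
√(gD⁵h_f/L) = √(9.81·0.559⁵·2.36/511) = 0.04973
ε/(3.7D) = 1.06×10^-4; √(3.17ν²L/(gD³h_f)) = 9.45×10^-6
Q = -0.965·0.04973·ln(1.158×10^-4) = 0.4349 m³/s
Check: V = 1.77 m/s, Re = 2.10×10^6, f = 0.01620, h_f = 2.37 m ≈ 2.36 m ✓

Q ≈ 0.435 m³/s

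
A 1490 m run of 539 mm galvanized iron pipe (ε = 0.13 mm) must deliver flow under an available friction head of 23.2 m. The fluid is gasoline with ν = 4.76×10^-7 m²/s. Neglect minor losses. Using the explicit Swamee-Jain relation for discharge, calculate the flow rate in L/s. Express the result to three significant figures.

Swamee-Jain (Type II): Q = -0.965·√(gD⁵h_f/L)·ln[ε/(3.7D) + √(3.17ν²L/(gD³h_f))]
√(gD⁵h_f/L) = √(9.81·0.539⁵·23.2/1490) = 0.08336
ε/(3.7D) = 6.52×10^-5; √(3.17ν²L/(gD³h_f)) = 5.48×10^-6
Q = -0.965·0.08336·ln(7.067×10^-5) = 0.7688 m³/s
Check: V = 3.37 m/s, Re = 3.82×10^6, f = 0.01457, h_f = 23.3 m ≈ 23.2 m ✓

Q ≈ 769 L/s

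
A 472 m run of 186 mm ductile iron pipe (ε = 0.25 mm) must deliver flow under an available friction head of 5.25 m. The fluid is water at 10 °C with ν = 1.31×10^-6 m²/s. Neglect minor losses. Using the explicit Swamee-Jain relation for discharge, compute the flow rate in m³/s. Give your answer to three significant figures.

Q ≈ 0.0366 m³/s

Swamee-Jain (Type II): Q = -0.965·√(gD⁵h_f/L)·ln[ε/(3.7D) + √(3.17ν²L/(gD³h_f))]
√(gD⁵h_f/L) = √(9.81·0.186⁵·5.25/472) = 0.004929
ε/(3.7D) = 3.63×10^-4; √(3.17ν²L/(gD³h_f)) = 8.80×10^-5
Q = -0.965·0.004929·ln(4.513×10^-4) = 0.03664 m³/s
Check: V = 1.35 m/s, Re = 1.91×10^5, f = 0.02250, h_f = 5.29 m ≈ 5.25 m ✓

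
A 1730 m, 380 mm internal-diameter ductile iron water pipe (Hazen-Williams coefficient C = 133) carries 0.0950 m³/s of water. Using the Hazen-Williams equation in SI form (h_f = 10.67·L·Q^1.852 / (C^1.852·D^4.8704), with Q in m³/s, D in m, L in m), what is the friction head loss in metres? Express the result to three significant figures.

h_f ≈ 3.06 m

h_f = 10.67·1730·0.0950^1.852 / (133^1.852·0.380^4.8704) = 3.063 m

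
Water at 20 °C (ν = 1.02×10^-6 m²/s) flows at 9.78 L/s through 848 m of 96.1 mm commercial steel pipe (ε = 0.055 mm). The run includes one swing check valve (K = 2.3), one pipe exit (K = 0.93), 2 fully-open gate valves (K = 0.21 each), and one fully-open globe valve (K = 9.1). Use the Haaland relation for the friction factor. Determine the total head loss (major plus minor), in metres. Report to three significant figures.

H_L ≈ 17.4 m

V = 4Q/(πD²) = 1.348 m/s; V²/2g = 0.09266 m
Re = 1.27×10^5, ε/D = 5.72×10^-4 → f = 0.01982 (Haaland)
Major: h_f = f(L/D)·V²/2g = 0.01982·8824·0.09266 = 16.21 m
Minor: ΣK = 12.8; h_m = ΣK·V²/2g = 1.181 m
Total H_L = 16.21 + 1.181 = 17.39 m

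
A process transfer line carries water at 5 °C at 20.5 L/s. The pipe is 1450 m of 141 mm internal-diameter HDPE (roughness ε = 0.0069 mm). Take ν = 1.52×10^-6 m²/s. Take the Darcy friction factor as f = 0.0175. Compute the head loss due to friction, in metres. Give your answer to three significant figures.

V = 4Q/(πD²) = 4·0.0205/(π·0.141²) = 1.313 m/s
h_f = f(L/D)V²/(2g) = 0.01750·(1450/0.141)·1.313²/(2·9.81) = 15.81 m

h_f ≈ 15.8 m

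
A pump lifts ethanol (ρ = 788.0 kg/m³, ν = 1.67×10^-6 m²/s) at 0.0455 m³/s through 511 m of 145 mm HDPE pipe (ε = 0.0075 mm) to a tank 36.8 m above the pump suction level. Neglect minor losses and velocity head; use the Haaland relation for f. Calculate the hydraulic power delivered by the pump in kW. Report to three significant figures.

P_hyd ≈ 20.3 kW

V = 4Q/(πD²) = 2.755 m/s; Re = 2.39×10^5; ε/D = 5.17×10^-5; f = 0.01536
h_f = f(L/D)V²/2g = 20.95 m
Total head H = z + h_f = 36.8 + 20.95 = 57.75 m
P_hyd = ρgQH = 788.0·9.81·0.0455·57.75 = 20.31 kW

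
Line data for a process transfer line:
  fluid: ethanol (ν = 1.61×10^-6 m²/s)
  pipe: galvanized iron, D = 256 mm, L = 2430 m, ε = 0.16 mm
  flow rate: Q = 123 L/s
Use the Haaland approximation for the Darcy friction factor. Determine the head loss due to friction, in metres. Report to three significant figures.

V = 4Q/(πD²) = 4·0.123/(π·0.256²) = 2.390 m/s
Re = VD/ν = 2.390·0.256/1.61×10^-6 = 3.80×10^5 → turbulent
ε/D = 0.16/256 = 6.25×10^-4
Haaland: f = 0.01854
h_f = f(L/D)V²/(2g) = 0.01854·(2430/0.256)·2.390²/(2·9.81) = 51.22 m

h_f ≈ 51.2 m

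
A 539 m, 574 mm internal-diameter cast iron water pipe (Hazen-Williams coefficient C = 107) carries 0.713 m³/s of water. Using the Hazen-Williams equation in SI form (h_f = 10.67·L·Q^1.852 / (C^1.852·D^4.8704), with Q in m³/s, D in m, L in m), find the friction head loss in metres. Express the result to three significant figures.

h_f = 10.67·539·0.713^1.852 / (107^1.852·0.574^4.8704) = 8.007 m

h_f ≈ 8.01 m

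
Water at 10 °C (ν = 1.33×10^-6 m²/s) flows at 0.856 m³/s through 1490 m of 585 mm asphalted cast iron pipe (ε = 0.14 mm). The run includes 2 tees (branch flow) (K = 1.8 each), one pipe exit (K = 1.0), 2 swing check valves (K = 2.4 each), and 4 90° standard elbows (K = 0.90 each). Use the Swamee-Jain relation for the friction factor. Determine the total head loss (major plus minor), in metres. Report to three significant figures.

H_L ≈ 26.4 m

V = 4Q/(πD²) = 3.185 m/s; V²/2g = 0.5169 m
Re = 1.40×10^6, ε/D = 2.39×10^-4 → f = 0.01496 (Swamee-Jain)
Major: h_f = f(L/D)·V²/2g = 0.01496·2547·0.5169 = 19.69 m
Minor: ΣK = 13.0; h_m = ΣK·V²/2g = 6.720 m
Total H_L = 19.69 + 6.720 = 26.41 m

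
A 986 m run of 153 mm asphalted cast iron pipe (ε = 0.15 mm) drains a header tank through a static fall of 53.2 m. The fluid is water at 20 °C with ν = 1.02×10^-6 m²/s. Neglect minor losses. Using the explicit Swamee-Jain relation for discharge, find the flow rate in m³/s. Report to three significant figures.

Swamee-Jain (Type II): Q = -0.965·√(gD⁵h_f/L)·ln[ε/(3.7D) + √(3.17ν²L/(gD³h_f))]
√(gD⁵h_f/L) = √(9.81·0.153⁵·53.2/986) = 0.006662
ε/(3.7D) = 2.65×10^-4; √(3.17ν²L/(gD³h_f)) = 4.17×10^-5
Q = -0.965·0.006662·ln(3.067×10^-4) = 0.05200 m³/s
Check: V = 2.83 m/s, Re = 4.24×10^5, f = 0.02038, h_f = 53.6 m ≈ 53.2 m ✓

Q ≈ 0.0520 m³/s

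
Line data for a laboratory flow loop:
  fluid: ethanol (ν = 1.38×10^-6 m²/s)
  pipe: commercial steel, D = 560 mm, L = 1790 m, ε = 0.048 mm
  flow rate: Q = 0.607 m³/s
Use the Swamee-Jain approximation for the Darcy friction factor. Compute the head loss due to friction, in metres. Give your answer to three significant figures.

V = 4Q/(πD²) = 4·0.607/(π·0.560²) = 2.464 m/s
Re = VD/ν = 2.464·0.560/1.38×10^-6 = 1.00×10^6 → turbulent
ε/D = 0.048/560 = 8.57×10^-5
Swamee-Jain: f = 0.01329
h_f = f(L/D)V²/(2g) = 0.01329·(1790/0.560)·2.464²/(2·9.81) = 13.15 m

h_f ≈ 13.2 m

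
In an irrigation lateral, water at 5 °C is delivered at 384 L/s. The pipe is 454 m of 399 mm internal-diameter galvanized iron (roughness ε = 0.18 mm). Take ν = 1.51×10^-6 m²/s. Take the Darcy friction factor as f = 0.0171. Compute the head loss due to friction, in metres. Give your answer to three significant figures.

V = 4Q/(πD²) = 4·0.384/(π·0.399²) = 3.071 m/s
h_f = f(L/D)V²/(2g) = 0.01710·(454/0.399)·3.071²/(2·9.81) = 9.353 m

h_f ≈ 9.35 m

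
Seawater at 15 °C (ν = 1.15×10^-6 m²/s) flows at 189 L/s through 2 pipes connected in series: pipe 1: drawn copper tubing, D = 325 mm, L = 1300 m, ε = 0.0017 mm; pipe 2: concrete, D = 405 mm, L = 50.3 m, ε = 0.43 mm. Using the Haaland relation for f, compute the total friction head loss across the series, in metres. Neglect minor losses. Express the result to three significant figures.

H ≈ 13.6 m

Pipe 1: V = 2.278 m/s, Re = 6.44×10^5, ε/D = 5.23×10^-6, f = 0.01256, h_1 = f(L/D)V²/2g = 13.29 m
Pipe 2: V = 1.467 m/s, Re = 5.17×10^5, ε/D = 0.00106, f = 0.02045, h_2 = f(L/D)V²/2g = 0.2786 m
Series → Q common, losses add: H = Σh = 13.57 m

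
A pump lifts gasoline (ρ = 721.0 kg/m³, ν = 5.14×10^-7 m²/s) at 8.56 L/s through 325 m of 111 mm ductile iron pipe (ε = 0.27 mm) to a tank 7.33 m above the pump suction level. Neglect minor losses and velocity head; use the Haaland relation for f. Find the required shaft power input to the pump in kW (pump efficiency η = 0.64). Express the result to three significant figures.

P_shaft ≈ 0.975 kW

V = 4Q/(πD²) = 0.8846 m/s; Re = 1.91×10^5; ε/D = 0.00243; f = 0.02546
h_f = f(L/D)V²/2g = 2.973 m
Total head H = z + h_f = 7.33 + 2.973 = 10.30 m
P_hyd = ρgQH = 721.0·9.81·0.00856·10.30 = 0.6238 kW
P_shaft = P_hyd/η = 0.6238/0.64 = 0.9747 kW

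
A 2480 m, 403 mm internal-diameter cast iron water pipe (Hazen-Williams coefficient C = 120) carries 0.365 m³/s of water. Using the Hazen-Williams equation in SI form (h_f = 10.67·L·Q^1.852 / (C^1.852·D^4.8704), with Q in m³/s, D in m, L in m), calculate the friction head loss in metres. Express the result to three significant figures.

h_f = 10.67·2480·0.365^1.852 / (120^1.852·0.403^4.8704) = 48.27 m

h_f ≈ 48.3 m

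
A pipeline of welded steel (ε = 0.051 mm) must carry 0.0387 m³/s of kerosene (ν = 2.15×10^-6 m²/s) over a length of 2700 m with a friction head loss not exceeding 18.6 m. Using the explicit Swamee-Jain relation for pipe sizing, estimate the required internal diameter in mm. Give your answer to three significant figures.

Swamee-Jain (Type III): D = 0.66·[ε^1.25·(LQ²/(gh_f))^4.75 + ν·Q^9.4·(L/(gh_f))^5.2]^0.04
LQ²/(gh_f) = 0.02216; L/(gh_f) = 14.80
Term 1 = ε^1.25·(…)^4.75 = 5.97×10^-14; Term 2 = ν·Q^9.4·(…)^5.2 = 1.39×10^-13
D = 0.66·(5.97×10^-14 + 1.39×10^-13)^0.04 = 0.2049 m = 205 mm
Check: V = 1.17 m/s, Re = 1.12×10^5, f = 0.01891, h_f = 17.5 m ≈ 18.6 m ✓

D ≈ 205 mm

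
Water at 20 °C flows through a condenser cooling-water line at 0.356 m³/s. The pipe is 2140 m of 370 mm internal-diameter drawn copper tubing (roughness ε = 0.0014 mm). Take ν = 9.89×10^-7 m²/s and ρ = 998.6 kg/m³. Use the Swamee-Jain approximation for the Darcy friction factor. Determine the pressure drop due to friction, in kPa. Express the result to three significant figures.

Δp ≈ 358 kPa

V = 4Q/(πD²) = 4·0.356/(π·0.370²) = 3.311 m/s
Re = VD/ν = 3.311·0.370/9.89×10^-7 = 1.24×10^6 → turbulent
ε/D = 0.0014/370 = 3.78×10^-6
Swamee-Jain: f = 0.01131
h_f = f(L/D)V²/(2g) = 0.01131·(2140/0.370)·3.311²/(2·9.81) = 36.55 m
Δp = ρg·h_f = 998.6·9.81·36.55 = 358.0 kPa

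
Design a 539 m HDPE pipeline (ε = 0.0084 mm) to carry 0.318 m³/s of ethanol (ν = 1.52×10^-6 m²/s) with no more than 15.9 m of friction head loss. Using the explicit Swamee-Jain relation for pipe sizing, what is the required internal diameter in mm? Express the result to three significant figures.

Swamee-Jain (Type III): D = 0.66·[ε^1.25·(LQ²/(gh_f))^4.75 + ν·Q^9.4·(L/(gh_f))^5.2]^0.04
LQ²/(gh_f) = 0.3494; L/(gh_f) = 3.456
Term 1 = ε^1.25·(…)^4.75 = 3.06×10^-9; Term 2 = ν·Q^9.4·(…)^5.2 = 2.02×10^-8
D = 0.66·(3.06×10^-9 + 2.02×10^-8)^0.04 = 0.3267 m = 327 mm
Check: V = 3.79 m/s, Re = 8.15×10^5, f = 0.01255, h_f = 15.2 m ≈ 15.9 m ✓

D ≈ 327 mm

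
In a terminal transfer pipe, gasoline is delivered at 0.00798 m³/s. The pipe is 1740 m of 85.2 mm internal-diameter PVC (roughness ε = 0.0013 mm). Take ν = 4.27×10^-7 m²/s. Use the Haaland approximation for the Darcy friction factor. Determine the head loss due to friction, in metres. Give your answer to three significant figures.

h_f ≈ 29.9 m

V = 4Q/(πD²) = 4·0.00798/(π·0.0852²) = 1.400 m/s
Re = VD/ν = 1.400·0.0852/4.27×10^-7 = 2.79×10^5 → turbulent
ε/D = 0.0013/85.2 = 1.53×10^-5
Haaland: f = 0.01466
h_f = f(L/D)V²/(2g) = 0.01466·(1740/0.0852)·1.400²/(2·9.81) = 29.89 m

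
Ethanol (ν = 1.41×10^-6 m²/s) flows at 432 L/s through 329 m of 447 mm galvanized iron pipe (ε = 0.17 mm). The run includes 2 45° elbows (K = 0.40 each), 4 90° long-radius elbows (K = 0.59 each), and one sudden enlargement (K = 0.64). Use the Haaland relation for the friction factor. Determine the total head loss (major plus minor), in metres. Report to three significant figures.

H_L ≈ 6.12 m

V = 4Q/(πD²) = 2.753 m/s; V²/2g = 0.3862 m
Re = 8.73×10^5, ε/D = 3.80×10^-4 → f = 0.01636 (Haaland)
Major: h_f = f(L/D)·V²/2g = 0.01636·736.0·0.3862 = 4.651 m
Minor: ΣK = 3.80; h_m = ΣK·V²/2g = 1.468 m
Total H_L = 4.651 + 1.468 = 6.118 m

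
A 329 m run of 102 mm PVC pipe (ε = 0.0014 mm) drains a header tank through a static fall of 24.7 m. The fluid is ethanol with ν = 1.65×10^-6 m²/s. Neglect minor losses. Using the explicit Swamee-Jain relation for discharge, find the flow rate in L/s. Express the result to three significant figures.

Swamee-Jain (Type II): Q = -0.965·√(gD⁵h_f/L)·ln[ε/(3.7D) + √(3.17ν²L/(gD³h_f))]
√(gD⁵h_f/L) = √(9.81·0.102⁵·24.7/329) = 0.002852
ε/(3.7D) = 3.71×10^-6; √(3.17ν²L/(gD³h_f)) = 1.05×10^-4
Q = -0.965·0.002852·ln(1.088×10^-4) = 0.02511 m³/s
Check: V = 3.07 m/s, Re = 1.90×10^5, f = 0.01581, h_f = 24.6 m ≈ 24.7 m ✓

Q ≈ 25.1 L/s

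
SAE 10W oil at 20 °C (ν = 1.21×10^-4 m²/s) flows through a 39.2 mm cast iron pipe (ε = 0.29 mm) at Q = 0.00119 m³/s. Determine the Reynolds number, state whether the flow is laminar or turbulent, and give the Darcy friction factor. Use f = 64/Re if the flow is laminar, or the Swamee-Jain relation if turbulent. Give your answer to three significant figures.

V = 4Q/(πD²) = 0.9860 m/s
Re = VD/ν = 0.9860·0.0392/1.21×10^-4 = 319
Re < 2300 → laminar → f = 64/Re = 0.2004

Re ≈ 319; laminar; f = 64/Re ≈ 0.200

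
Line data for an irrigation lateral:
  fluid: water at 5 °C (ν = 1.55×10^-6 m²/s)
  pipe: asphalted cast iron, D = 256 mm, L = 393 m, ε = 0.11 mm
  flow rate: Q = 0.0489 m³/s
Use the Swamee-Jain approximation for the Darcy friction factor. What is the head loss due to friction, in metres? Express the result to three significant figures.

V = 4Q/(πD²) = 4·0.0489/(π·0.256²) = 0.9500 m/s
Re = VD/ν = 0.9500·0.256/1.55×10^-6 = 1.57×10^5 → turbulent
ε/D = 0.11/256 = 4.30×10^-4
Swamee-Jain: f = 0.01903
h_f = f(L/D)V²/(2g) = 0.01903·(393/0.256)·0.9500²/(2·9.81) = 1.344 m

h_f ≈ 1.34 m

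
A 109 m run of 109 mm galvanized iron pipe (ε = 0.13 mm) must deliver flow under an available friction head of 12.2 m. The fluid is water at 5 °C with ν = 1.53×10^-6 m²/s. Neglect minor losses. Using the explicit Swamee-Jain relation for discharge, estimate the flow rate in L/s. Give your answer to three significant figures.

Swamee-Jain (Type II): Q = -0.965·√(gD⁵h_f/L)·ln[ε/(3.7D) + √(3.17ν²L/(gD³h_f))]
√(gD⁵h_f/L) = √(9.81·0.109⁵·12.2/109) = 0.004110
ε/(3.7D) = 3.22×10^-4; √(3.17ν²L/(gD³h_f)) = 7.22×10^-5
Q = -0.965·0.004110·ln(3.946×10^-4) = 0.03109 m³/s
Check: V = 3.33 m/s, Re = 2.37×10^5, f = 0.02173, h_f = 12.3 m ≈ 12.2 m ✓

Q ≈ 31.1 L/s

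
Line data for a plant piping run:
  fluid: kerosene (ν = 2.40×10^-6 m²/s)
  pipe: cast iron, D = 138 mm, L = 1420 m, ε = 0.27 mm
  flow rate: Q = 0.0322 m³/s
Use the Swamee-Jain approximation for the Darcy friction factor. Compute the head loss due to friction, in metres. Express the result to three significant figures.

h_f ≈ 60.5 m

V = 4Q/(πD²) = 4·0.0322/(π·0.138²) = 2.153 m/s
Re = VD/ν = 2.153·0.138/2.40×10^-6 = 1.24×10^5 → turbulent
ε/D = 0.27/138 = 0.00196
Swamee-Jain: f = 0.02490
h_f = f(L/D)V²/(2g) = 0.02490·(1420/0.138)·2.153²/(2·9.81) = 60.53 m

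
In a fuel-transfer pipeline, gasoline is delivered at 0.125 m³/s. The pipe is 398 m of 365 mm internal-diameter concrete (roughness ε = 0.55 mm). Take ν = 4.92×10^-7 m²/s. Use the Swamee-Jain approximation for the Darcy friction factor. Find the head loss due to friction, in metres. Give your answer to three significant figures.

h_f ≈ 1.75 m

V = 4Q/(πD²) = 4·0.125/(π·0.365²) = 1.195 m/s
Re = VD/ν = 1.195·0.365/4.92×10^-7 = 8.86×10^5 → turbulent
ε/D = 0.55/365 = 0.00151
Swamee-Jain: f = 0.02209
h_f = f(L/D)V²/(2g) = 0.02209·(398/0.365)·1.195²/(2·9.81) = 1.752 m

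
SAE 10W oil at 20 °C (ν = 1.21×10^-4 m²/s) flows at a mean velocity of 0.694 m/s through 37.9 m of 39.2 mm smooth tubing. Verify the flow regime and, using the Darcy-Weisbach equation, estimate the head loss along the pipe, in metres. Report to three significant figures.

Re = VD/ν = 0.694·0.03920/1.21×10^-4 = 225 → laminar (Re < 2300)
f = 64/Re = 0.2847
h_f = f(L/D)V²/(2g) = 0.2847·(37.9/0.03920)·0.694²/(2·9.81) = 6.756 m

h_f ≈ 6.76 m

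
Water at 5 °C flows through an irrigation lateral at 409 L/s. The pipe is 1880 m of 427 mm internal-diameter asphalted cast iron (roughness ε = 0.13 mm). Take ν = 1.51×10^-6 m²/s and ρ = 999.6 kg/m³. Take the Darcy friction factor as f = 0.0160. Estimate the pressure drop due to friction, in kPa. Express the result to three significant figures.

V = 4Q/(πD²) = 4·0.409/(π·0.427²) = 2.856 m/s
h_f = f(L/D)V²/(2g) = 0.01600·(1880/0.427)·2.856²/(2·9.81) = 29.29 m
Δp = ρg·h_f = 999.6·9.81·29.29 = 287.2 kPa

Δp ≈ 287 kPa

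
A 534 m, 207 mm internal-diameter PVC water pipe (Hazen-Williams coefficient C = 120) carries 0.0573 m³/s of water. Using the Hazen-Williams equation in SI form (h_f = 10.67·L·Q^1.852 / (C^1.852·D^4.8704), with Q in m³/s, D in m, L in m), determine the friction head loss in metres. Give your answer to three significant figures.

h_f = 10.67·534·0.0573^1.852 / (120^1.852·0.207^4.8704) = 8.643 m

h_f ≈ 8.64 m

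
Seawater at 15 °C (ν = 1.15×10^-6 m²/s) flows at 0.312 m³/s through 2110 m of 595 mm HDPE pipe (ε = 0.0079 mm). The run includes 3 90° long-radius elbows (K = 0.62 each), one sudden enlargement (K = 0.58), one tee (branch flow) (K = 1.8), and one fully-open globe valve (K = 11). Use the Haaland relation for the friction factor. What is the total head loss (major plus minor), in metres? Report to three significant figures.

V = 4Q/(πD²) = 1.122 m/s; V²/2g = 0.06417 m
Re = 5.81×10^5, ε/D = 1.33×10^-5 → f = 0.01289 (Haaland)
Major: h_f = f(L/D)·V²/2g = 0.01289·3546·0.06417 = 2.934 m
Minor: ΣK = 15.2; h_m = ΣK·V²/2g = 0.9780 m
Total H_L = 2.934 + 0.9780 = 3.912 m

H_L ≈ 3.91 m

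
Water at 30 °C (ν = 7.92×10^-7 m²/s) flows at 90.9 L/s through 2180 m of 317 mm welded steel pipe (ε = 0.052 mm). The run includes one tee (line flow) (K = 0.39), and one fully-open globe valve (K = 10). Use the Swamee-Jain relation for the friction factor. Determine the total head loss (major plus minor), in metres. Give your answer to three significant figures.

H_L ≈ 7.81 m

V = 4Q/(πD²) = 1.152 m/s; V²/2g = 0.06761 m
Re = 4.61×10^5, ε/D = 1.64×10^-4 → f = 0.01528 (Swamee-Jain)
Major: h_f = f(L/D)·V²/2g = 0.01528·6877·0.06761 = 7.105 m
Minor: ΣK = 10.4; h_m = ΣK·V²/2g = 0.7025 m
Total H_L = 7.105 + 0.7025 = 7.808 m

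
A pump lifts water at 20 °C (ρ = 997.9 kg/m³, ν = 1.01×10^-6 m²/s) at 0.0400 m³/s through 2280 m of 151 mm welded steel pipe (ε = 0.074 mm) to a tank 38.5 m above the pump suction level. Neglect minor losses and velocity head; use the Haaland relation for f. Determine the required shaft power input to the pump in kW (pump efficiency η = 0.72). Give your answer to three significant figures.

P_shaft ≈ 58.3 kW

V = 4Q/(πD²) = 2.234 m/s; Re = 3.34×10^5; ε/D = 4.90×10^-4; f = 0.01789
h_f = f(L/D)V²/2g = 68.70 m
Total head H = z + h_f = 38.5 + 68.70 = 107.2 m
P_hyd = ρgQH = 997.9·9.81·0.0400·107.2 = 41.98 kW
P_shaft = P_hyd/η = 41.98/0.72 = 58.30 kW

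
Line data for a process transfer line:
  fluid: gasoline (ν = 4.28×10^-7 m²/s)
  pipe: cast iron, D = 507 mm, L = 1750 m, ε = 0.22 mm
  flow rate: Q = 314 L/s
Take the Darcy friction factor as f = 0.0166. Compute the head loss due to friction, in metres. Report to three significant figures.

h_f ≈ 7.06 m

V = 4Q/(πD²) = 4·0.314/(π·0.507²) = 1.555 m/s
h_f = f(L/D)V²/(2g) = 0.01660·(1750/0.507)·1.555²/(2·9.81) = 7.065 m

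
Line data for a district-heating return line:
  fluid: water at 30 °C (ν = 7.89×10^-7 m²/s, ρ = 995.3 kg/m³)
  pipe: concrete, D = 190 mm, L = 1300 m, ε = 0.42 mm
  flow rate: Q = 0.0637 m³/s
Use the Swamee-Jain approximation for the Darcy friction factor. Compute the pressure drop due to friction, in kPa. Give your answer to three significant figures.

V = 4Q/(πD²) = 4·0.0637/(π·0.190²) = 2.247 m/s
Re = VD/ν = 2.247·0.190/7.89×10^-7 = 5.41×10^5 → turbulent
ε/D = 0.42/190 = 0.00221
Swamee-Jain: f = 0.02448
h_f = f(L/D)V²/(2g) = 0.02448·(1300/0.190)·2.247²/(2·9.81) = 43.09 m
Δp = ρg·h_f = 995.3·9.81·43.09 = 420.7 kPa

Δp ≈ 421 kPa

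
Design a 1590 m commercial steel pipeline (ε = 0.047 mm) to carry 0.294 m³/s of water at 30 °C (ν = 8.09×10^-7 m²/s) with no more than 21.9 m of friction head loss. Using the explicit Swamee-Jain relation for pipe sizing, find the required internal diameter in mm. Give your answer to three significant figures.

Swamee-Jain (Type III): D = 0.66·[ε^1.25·(LQ²/(gh_f))^4.75 + ν·Q^9.4·(L/(gh_f))^5.2]^0.04
LQ²/(gh_f) = 0.6397; L/(gh_f) = 7.401
Term 1 = ε^1.25·(…)^4.75 = 4.66×10^-7; Term 2 = ν·Q^9.4·(…)^5.2 = 2.70×10^-7
D = 0.66·(4.66×10^-7 + 2.70×10^-7)^0.04 = 0.3752 m = 375 mm
Check: V = 2.66 m/s, Re = 1.23×10^6, f = 0.01366, h_f = 20.9 m ≈ 21.9 m ✓

D ≈ 375 mm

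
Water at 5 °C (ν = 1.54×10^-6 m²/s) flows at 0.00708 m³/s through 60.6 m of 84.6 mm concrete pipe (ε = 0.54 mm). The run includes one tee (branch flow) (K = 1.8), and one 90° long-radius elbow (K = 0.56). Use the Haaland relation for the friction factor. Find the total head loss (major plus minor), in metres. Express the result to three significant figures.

V = 4Q/(πD²) = 1.260 m/s; V²/2g = 0.08085 m
Re = 6.92×10^4, ε/D = 0.00638 → f = 0.03386 (Haaland)
Major: h_f = f(L/D)·V²/2g = 0.03386·716.3·0.08085 = 1.961 m
Minor: ΣK = 2.36; h_m = ΣK·V²/2g = 0.1908 m
Total H_L = 1.961 + 0.1908 = 2.152 m

H_L ≈ 2.15 m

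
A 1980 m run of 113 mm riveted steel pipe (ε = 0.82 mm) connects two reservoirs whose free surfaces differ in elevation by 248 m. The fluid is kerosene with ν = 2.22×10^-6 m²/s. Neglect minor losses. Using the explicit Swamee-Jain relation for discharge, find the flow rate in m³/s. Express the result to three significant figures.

Swamee-Jain (Type II): Q = -0.965·√(gD⁵h_f/L)·ln[ε/(3.7D) + √(3.17ν²L/(gD³h_f))]
√(gD⁵h_f/L) = √(9.81·0.113⁵·248/1980) = 0.004758
ε/(3.7D) = 0.00196; √(3.17ν²L/(gD³h_f)) = 9.39×10^-5
Q = -0.965·0.004758·ln(0.002055) = 0.02841 m³/s
Check: V = 2.83 m/s, Re = 1.44×10^5, f = 0.03482, h_f = 250 m ≈ 248 m ✓

Q ≈ 0.0284 m³/s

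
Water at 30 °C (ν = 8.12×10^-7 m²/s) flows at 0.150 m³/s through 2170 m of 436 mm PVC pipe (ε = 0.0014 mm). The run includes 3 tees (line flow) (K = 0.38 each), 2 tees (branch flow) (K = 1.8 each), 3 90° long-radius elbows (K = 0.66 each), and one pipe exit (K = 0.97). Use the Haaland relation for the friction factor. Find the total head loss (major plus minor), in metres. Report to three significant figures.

H_L ≈ 3.70 m

V = 4Q/(πD²) = 1.005 m/s; V²/2g = 0.05145 m
Re = 5.39×10^5, ε/D = 3.21×10^-6 → f = 0.01292 (Haaland)
Major: h_f = f(L/D)·V²/2g = 0.01292·4977·0.05145 = 3.309 m
Minor: ΣK = 7.69; h_m = ΣK·V²/2g = 0.3956 m
Total H_L = 3.309 + 0.3956 = 3.705 m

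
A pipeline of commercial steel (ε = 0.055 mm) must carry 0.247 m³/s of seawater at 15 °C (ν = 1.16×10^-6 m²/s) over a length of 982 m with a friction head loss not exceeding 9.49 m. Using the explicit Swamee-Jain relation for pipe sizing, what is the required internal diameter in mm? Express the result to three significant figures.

Swamee-Jain (Type III): D = 0.66·[ε^1.25·(LQ²/(gh_f))^4.75 + ν·Q^9.4·(L/(gh_f))^5.2]^0.04
LQ²/(gh_f) = 0.6435; L/(gh_f) = 10.55
Term 1 = ε^1.25·(…)^4.75 = 5.84×10^-7; Term 2 = ν·Q^9.4·(…)^5.2 = 4.75×10^-7
D = 0.66·(5.84×10^-7 + 4.75×10^-7)^0.04 = 0.3807 m = 381 mm
Check: V = 2.17 m/s, Re = 7.12×10^5, f = 0.01448, h_f = 8.97 m ≈ 9.49 m ✓

D ≈ 381 mm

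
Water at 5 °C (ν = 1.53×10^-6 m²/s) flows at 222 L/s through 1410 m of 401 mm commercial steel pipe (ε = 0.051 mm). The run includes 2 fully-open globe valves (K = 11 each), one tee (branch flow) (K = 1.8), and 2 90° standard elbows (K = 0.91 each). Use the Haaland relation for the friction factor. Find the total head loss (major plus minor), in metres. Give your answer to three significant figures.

V = 4Q/(πD²) = 1.758 m/s; V²/2g = 0.1575 m
Re = 4.61×10^5, ε/D = 1.27×10^-4 → f = 0.01469 (Haaland)
Major: h_f = f(L/D)·V²/2g = 0.01469·3516·0.1575 = 8.134 m
Minor: ΣK = 25.6; h_m = ΣK·V²/2g = 4.035 m
Total H_L = 8.134 + 4.035 = 12.17 m

H_L ≈ 12.2 m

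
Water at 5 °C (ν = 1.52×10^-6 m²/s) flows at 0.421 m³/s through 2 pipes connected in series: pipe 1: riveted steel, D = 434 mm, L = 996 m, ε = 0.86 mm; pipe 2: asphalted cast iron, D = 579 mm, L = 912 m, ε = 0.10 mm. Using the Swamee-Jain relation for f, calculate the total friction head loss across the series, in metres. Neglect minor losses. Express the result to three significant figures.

H ≈ 25.5 m

Pipe 1: V = 2.846 m/s, Re = 8.13×10^5, ε/D = 0.00198, f = 0.02368, h_1 = f(L/D)V²/2g = 22.43 m
Pipe 2: V = 1.599 m/s, Re = 6.09×10^5, ε/D = 1.73×10^-4, f = 0.01499, h_2 = f(L/D)V²/2g = 3.076 m
Series → Q common, losses add: H = Σh = 25.51 m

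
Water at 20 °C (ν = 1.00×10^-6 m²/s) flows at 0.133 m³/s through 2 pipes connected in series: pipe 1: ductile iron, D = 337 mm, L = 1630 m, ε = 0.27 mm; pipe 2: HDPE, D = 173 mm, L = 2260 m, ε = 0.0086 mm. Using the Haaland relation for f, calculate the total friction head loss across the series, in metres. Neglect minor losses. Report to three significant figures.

Pipe 1: V = 1.491 m/s, Re = 5.02×10^5, ε/D = 8.01×10^-4, f = 0.01926, h_1 = f(L/D)V²/2g = 10.56 m
Pipe 2: V = 5.658 m/s, Re = 9.79×10^5, ε/D = 4.97×10^-5, f = 0.01254, h_2 = f(L/D)V²/2g = 267.4 m
Series → Q common, losses add: H = Σh = 278.0 m

H ≈ 278 m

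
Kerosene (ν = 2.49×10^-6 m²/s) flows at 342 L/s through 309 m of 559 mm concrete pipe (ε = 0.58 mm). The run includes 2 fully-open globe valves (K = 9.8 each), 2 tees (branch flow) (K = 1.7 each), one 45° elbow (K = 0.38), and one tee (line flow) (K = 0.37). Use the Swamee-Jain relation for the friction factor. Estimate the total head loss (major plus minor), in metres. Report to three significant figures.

H_L ≈ 3.49 m

V = 4Q/(πD²) = 1.394 m/s; V²/2g = 0.09898 m
Re = 3.13×10^5, ε/D = 0.00104 → f = 0.02086 (Swamee-Jain)
Major: h_f = f(L/D)·V²/2g = 0.02086·552.8·0.09898 = 1.141 m
Minor: ΣK = 23.8; h_m = ΣK·V²/2g = 2.351 m
Total H_L = 1.141 + 2.351 = 3.492 m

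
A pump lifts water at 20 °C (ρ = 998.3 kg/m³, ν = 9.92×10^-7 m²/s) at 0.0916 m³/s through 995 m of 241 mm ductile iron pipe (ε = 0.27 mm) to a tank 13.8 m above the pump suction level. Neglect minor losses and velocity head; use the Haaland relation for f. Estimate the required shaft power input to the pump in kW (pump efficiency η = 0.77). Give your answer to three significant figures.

V = 4Q/(πD²) = 2.008 m/s; Re = 4.88×10^5; ε/D = 0.00112; f = 0.02072
h_f = f(L/D)V²/2g = 17.58 m
Total head H = z + h_f = 13.8 + 17.58 = 31.38 m
P_hyd = ρgQH = 998.3·9.81·0.0916·31.38 = 28.15 kW
P_shaft = P_hyd/η = 28.15/0.77 = 36.56 kW

P_shaft ≈ 36.6 kW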